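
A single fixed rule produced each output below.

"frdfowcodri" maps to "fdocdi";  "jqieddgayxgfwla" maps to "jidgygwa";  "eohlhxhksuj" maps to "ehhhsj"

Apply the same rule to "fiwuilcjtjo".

fwicto

The transformation: keep every other character starting from the first (positions 1st, 3rd, 5th, ...).
For "fiwuilcjtjo" the result is "fwicto".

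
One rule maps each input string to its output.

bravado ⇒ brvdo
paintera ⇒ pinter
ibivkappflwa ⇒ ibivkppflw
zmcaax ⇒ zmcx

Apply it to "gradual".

grdul

In each case the input is transformed by: remove every "a".
For "gradual" the result is "grdul".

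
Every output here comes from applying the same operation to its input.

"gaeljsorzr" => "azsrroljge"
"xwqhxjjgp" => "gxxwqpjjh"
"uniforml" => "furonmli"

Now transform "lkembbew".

The rule is to sort the characters into reverse alphabetical order, then move the last character to the front.
On "lkembbew": the first step gives "wmlkeebb", and the second then gives "bwmlkeeb".

bwmlkeeb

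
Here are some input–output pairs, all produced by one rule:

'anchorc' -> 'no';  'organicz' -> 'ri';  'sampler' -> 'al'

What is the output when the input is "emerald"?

ma

Each output is the input with this applied: take characters alternately from the front and the back (1st, last, 2nd, 2nd-last, ...), then keep one character in every 3, starting at position 3 (positions 3rd, 6th, 9th, ...).
On "emerald": the first step gives "edmlear", and the second then gives "ma".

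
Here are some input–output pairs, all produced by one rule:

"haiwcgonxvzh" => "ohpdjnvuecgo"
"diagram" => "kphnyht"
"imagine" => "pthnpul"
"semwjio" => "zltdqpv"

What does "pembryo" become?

Each output is the input with this applied: shift every letter 7 places forward in the alphabet (wrapping around).
Applying that to "pembryo" gives "wltiyfv".

wltiyfv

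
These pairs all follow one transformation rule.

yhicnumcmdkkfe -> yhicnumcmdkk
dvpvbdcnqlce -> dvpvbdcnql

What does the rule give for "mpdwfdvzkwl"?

mpdwfdvzk

Rule — delete the last 2 characters.
So "mpdwfdvzkwl" becomes "mpdwfdvzk".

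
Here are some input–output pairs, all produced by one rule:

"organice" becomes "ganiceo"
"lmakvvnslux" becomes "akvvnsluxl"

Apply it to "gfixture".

ixtureg

Each output is the input with this applied: move the first character to the end, then delete the first character.
"gfixture" → "ixtureg".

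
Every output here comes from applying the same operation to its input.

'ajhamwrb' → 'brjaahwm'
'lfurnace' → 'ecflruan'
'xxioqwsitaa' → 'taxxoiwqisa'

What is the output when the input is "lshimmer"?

reslihmm

Looking at the pairs, the operation is to swap each adjacent pair of characters (1↔2, 3↔4, ...), then move the last 2 characters to the front (rotate right by 2).
"lshimmer" → "slihmmre" → "reslihmm".
(Check on "lfurnace": → "flruanec" → "ecflruan" ✓)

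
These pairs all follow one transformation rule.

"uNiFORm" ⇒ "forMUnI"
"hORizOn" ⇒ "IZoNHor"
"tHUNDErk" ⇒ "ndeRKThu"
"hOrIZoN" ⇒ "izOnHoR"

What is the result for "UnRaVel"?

AvELuNr

The transformation: flip the case of every letter, then move the first 3 characters to the end (rotate left by 3).
For "UnRaVel", step one produces "uNrAvEL"; step two turns that into "AvELuNr".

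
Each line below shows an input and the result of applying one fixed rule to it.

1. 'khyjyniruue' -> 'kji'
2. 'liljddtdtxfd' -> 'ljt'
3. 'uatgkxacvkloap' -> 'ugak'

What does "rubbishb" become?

The pattern: keep one character in every 3, starting at position 1 (positions 1st, 4th, 7th, ...), then delete the last character.
Doing the same to "rubbishb": "rb".

rb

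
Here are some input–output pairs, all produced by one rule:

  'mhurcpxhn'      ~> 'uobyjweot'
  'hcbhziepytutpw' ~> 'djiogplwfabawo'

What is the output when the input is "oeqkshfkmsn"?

Looking at the pairs, the operation is to swap the first and last characters, then shift every letter 7 places forward in the alphabet (wrapping around).
For "oeqkshfkmsn", step one produces "neqkshfkmso"; step two turns that into "ulxrzomrtzv".

ulxrzomrtzv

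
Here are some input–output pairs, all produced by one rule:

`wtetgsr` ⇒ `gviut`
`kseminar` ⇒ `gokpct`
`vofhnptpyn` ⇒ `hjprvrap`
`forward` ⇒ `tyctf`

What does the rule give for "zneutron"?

gwvtqp

The pattern: shift every letter 2 places forward in the alphabet (wrapping around), then delete the first 2 characters.
For "zneutron" the result is "gwvtqp".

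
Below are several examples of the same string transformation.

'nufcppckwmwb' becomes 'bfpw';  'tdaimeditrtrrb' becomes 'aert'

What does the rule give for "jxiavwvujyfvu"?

In each case the input is transformed by: keep one character in every 3, starting at position 3 (positions 3rd, 6th, 9th, ...), then sort the characters into alphabetical order.
On "jxiavwvujyfvu": the first step gives "iwjv", and the second then gives "ijvw".

ijvw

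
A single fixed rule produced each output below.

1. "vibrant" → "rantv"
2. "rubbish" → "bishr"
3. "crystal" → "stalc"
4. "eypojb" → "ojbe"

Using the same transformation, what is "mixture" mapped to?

What's happening: move the first 3 characters to the end (rotate left by 3), then delete the last 2 characters.
On "mixture" that produces "turem".
(Check on "eypojb": → "ojbeyp" → "ojbe" ✓)

turem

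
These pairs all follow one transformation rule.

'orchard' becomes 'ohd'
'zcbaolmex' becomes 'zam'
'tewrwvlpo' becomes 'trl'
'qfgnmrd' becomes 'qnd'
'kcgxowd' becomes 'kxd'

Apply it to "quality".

qly

What's happening: keep one character in every 3, starting at position 1 (positions 1st, 4th, 7th, ...).
For "quality" the result is "qly".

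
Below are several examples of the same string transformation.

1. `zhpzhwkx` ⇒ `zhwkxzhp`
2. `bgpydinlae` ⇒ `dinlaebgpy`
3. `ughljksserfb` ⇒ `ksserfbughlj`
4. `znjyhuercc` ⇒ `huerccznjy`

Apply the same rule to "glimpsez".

mpsezgli

The pattern: move the last character to the front, then swap the front and back halves of the string.
"glimpsez" → "mpsezgli".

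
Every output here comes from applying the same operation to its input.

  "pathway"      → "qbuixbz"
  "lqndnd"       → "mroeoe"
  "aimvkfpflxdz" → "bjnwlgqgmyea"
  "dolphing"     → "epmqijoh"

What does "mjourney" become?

In each case the input is transformed by: shift every letter 1 place forward in the alphabet (wrapping around).
Doing the same to "mjourney": "nkpvsofz".

nkpvsofz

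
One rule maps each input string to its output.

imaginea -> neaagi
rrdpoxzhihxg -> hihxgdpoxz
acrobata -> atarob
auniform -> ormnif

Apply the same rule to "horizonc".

oncriz

Each output is the input with this applied: delete the first 2 characters, then swap the front and back halves of the string.
"horizonc" → "rizonc" → "oncriz".
(Check on "auniform": → "niform" → "ormnif" ✓)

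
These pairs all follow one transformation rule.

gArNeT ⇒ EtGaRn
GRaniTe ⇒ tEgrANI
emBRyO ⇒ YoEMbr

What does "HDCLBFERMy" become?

mYhdclbfer

The rule is to flip the case of every letter, then move the last 2 characters to the front (rotate right by 2).
Applying both steps to "HDCLBFERMy": "hdclbfermY", then "mYhdclbfer".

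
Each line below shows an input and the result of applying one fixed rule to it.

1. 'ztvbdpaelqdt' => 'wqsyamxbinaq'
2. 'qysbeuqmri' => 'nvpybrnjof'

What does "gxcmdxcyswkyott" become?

duzjauzvpthvlqq

The pattern: shift every letter 3 places backward in the alphabet (wrapping around).
On "gxcmdxcyswkyott" that produces "duzjauzvpthvlqq".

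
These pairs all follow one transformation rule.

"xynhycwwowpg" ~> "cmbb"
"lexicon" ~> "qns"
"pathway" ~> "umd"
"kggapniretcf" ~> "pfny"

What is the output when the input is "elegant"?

What's happening: shift every letter 5 places forward in the alphabet (wrapping around), then keep one character in every 3, starting at position 1 (positions 1st, 4th, 7th, ...).
For "elegant", step one produces "jqjlfsy"; step two turns that into "jly".

jly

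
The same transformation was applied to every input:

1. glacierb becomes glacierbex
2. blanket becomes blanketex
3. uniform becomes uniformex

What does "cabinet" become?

The rule is to append "ex".
"cabinet" → "cabinetex".

cabinetex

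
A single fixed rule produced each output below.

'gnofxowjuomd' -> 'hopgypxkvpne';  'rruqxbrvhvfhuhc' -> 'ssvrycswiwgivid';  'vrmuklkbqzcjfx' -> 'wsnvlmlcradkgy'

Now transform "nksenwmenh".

What's happening: shift every letter 1 place forward in the alphabet (wrapping around).
"nksenwmenh" → "oltfoxnfoi".

oltfoxnfoi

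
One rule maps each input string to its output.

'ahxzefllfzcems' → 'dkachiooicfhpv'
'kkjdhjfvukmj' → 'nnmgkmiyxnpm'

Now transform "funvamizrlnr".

ixqydplcuoqu

Rule — shift every letter 3 places forward in the alphabet (wrapping around).
For "funvamizrlnr" the result is "ixqydplcuoqu".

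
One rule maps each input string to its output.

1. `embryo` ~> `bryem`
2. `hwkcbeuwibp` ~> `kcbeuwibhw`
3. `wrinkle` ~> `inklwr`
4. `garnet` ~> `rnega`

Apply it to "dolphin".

lphido

The transformation: delete the last character, then move the first 2 characters to the end (rotate left by 2).
Working it through for "dolphin": intermediate "dolphi", final "lphido".
(Check on "embryo": → "embry" → "bryem" ✓)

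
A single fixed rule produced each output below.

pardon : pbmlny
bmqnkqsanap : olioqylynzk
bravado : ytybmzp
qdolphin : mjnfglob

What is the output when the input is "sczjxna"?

xhvlyqa

The transformation: shift every letter 2 places backward in the alphabet (wrapping around), then move the first 2 characters to the end (rotate left by 2).
"sczjxna" → "qaxhvly" → "xhvlyqa".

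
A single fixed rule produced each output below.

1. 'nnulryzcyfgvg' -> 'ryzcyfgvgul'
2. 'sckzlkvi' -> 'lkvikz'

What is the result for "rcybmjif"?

The transformation: delete the first 2 characters, then move the first 2 characters to the end (rotate left by 2).
On "rcybmjif": the first step gives "ybmjif", and the second then gives "mjifyb".

mjifyb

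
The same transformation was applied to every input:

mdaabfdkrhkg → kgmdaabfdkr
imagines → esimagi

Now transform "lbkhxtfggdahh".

The rule is to move the last 2 characters to the front (rotate right by 2), then delete the last character.
For "lbkhxtfggdahh", step one produces "hhlbkhxtfggda"; step two turns that into "hhlbkhxtfggd".

hhlbkhxtfggd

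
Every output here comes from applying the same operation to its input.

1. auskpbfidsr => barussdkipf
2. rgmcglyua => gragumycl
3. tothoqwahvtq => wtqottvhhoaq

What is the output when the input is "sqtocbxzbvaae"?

What's happening: take characters alternately from the front and the back (1st, last, 2nd, 2nd-last, ...), then move the last character to the front.
"sqtocbxzbvaae" → "xseqataovcbbz".

xseqataovcbbz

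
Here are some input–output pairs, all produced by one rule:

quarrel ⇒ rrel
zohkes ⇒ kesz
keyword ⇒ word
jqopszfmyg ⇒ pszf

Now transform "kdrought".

ough

In each case the input is transformed by: move the first 3 characters to the end (rotate left by 3), then keep only the first 4 characters.
"kdrought" → "oughtkdr" → "ough".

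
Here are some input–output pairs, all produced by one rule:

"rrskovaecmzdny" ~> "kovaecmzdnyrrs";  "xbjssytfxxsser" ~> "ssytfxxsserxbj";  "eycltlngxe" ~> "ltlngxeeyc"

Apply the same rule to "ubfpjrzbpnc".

pjrzbpncubf

The transformation: move the first 3 characters to the end (rotate left by 3).
So "ubfpjrzbpnc" becomes "pjrzbpncubf".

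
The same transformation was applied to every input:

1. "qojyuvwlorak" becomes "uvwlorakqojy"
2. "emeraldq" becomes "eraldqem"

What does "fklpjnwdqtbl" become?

jnwdqtblfklp

Rule — swap the front and back halves of the string, then move the last 2 characters to the front (rotate right by 2).
Starting from "fklpjnwdqtbl": after the first operation, "wdqtblfklpjn"; after the second, "jnwdqtblfklp".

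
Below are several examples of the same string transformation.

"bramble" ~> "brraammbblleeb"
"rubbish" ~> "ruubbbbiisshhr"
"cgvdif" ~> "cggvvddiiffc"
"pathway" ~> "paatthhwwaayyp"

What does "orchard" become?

orrcchhaarrddo

The rule is to double every character, then move the first character to the end.
Applying both steps to "orchard": "oorrcchhaarrdd", then "orrcchhaarrddo".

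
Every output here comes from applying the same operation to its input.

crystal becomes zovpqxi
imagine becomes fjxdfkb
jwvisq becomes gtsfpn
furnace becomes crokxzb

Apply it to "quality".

In each case the input is transformed by: shift every letter 3 places backward in the alphabet (wrapping around).
"quality" → "nrxifqv".

nrxifqv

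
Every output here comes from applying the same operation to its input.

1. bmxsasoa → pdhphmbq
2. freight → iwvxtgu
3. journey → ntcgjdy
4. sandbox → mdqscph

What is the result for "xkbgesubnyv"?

kncqjhtvqzm

Each output is the input with this applied: shift every letter 11 places backward in the alphabet (wrapping around), then reverse the string.
Doing the same to "xkbgesubnyv": "kncqjhtvqzm".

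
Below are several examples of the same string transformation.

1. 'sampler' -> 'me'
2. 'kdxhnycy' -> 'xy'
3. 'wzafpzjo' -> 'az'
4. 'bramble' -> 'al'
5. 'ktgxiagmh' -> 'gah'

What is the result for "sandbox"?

no

The pattern: keep one character in every 3, starting at position 3 (positions 3rd, 6th, 9th, ...).
"sandbox" → "no".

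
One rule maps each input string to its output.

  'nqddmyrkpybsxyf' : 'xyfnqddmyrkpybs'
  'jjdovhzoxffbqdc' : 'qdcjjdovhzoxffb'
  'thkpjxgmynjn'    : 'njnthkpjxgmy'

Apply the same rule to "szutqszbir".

birszutqsz

Looking at the pairs, the operation is to move the last 3 characters to the front (rotate right by 3).
"szutqszbir" → "birszutqsz".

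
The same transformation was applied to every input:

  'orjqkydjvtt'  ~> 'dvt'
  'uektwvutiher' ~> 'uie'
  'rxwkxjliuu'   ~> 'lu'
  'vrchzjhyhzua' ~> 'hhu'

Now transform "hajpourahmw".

Each output is the input with this applied: keep every other character starting from the first (positions 1st, 3rd, 5th, ...), then delete the first 3 characters.
Working it through for "hajpourahmw": intermediate "hjorhw", final "rhw".

rhw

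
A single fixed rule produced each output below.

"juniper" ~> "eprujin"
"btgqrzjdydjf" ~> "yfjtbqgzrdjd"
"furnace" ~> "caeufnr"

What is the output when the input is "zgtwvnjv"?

What's happening: swap each adjacent pair of characters (1↔2, 3↔4, ...), then move the last 3 characters to the front (rotate right by 3).
Starting from "zgtwvnjv": after the first operation, "gzwtnvvj"; after the second, "vvjgzwtn".

vvjgzwtn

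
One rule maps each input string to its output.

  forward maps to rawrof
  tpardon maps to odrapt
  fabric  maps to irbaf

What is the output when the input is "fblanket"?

eknalbf

The rule is to reverse the string, then delete the first character.
For "fblanket" the result is "eknalbf".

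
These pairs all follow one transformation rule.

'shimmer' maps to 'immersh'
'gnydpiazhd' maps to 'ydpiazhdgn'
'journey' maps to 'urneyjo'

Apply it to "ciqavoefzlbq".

The pattern: move the first 2 characters to the end (rotate left by 2).
Applying that to "ciqavoefzlbq" gives "qavoefzlbqci".

qavoefzlbqci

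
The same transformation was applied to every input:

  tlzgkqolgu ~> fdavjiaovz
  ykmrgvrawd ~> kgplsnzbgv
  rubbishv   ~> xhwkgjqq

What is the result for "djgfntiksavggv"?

zhpkvvksyvucix

The transformation: swap the front and back halves of the string, then shift every letter 11 places backward in the alphabet (wrapping around).
"djgfntiksavggv" → "ksavggvdjgfnti" → "zhpkvvksyvucix".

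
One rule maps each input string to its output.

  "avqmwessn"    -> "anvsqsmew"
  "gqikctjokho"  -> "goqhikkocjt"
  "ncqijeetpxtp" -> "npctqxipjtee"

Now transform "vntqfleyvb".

vbnvtyqefl

Looking at the pairs, the operation is to take characters alternately from the front and the back (1st, last, 2nd, 2nd-last, ...).
Doing the same to "vntqfleyvb": "vbnvtyqefl".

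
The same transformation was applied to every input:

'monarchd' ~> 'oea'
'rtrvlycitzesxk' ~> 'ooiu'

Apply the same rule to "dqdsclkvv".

Rule — shift every letter 3 places backward in the alphabet (wrapping around), then keep only the vowels.
Working it through for "dqdsclkvv": intermediate "anapzihss", final "aai".

aai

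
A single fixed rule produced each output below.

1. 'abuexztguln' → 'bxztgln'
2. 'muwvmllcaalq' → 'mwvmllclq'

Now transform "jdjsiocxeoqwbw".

Each output is the input with this applied: remove every vowel.
For "jdjsiocxeoqwbw" the result is "jdjscxqwbw".

jdjscxqwbw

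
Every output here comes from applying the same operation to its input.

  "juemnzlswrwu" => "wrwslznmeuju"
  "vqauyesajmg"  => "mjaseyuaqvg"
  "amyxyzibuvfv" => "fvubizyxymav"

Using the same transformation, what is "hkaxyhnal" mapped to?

anhyxakhl

The pattern: move the last character to the front, then reverse the string.
For "hkaxyhnal" the result is "anhyxakhl".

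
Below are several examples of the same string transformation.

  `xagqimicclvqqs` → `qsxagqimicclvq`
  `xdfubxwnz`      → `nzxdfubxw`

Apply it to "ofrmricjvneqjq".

jqofrmricjvneq

Rule — move the last 2 characters to the front (rotate right by 2).
On "ofrmricjvneqjq" that produces "jqofrmricjvneq".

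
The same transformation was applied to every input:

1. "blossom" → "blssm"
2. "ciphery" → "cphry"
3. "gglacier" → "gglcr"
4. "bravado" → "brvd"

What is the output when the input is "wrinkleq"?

In each case the input is transformed by: remove every vowel.
So "wrinkleq" becomes "wrnklq".

wrnklq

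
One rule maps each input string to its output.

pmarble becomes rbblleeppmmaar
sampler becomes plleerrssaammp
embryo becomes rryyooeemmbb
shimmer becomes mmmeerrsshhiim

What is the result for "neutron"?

trroonnnneeuut

The pattern: double every character, then swap the front and back halves of the string.
On "neutron": the first step gives "nneeuuttrroonn", and the second then gives "trroonnnneeuut".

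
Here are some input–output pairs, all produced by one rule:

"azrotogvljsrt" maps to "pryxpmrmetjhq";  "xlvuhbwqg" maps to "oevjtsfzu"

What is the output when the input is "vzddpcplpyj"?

whtxbbnanjn

What's happening: shift every letter 2 places backward in the alphabet (wrapping around), then move the last 2 characters to the front (rotate right by 2).
For "vzddpcplpyj" the result is "whtxbbnanjn".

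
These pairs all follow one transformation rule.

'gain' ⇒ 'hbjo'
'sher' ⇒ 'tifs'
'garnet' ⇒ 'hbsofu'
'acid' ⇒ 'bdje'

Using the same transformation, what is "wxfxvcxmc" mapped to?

The pattern: shift every letter 1 place forward in the alphabet (wrapping around).
"wxfxvcxmc" → "xygywdynd".

xygywdynd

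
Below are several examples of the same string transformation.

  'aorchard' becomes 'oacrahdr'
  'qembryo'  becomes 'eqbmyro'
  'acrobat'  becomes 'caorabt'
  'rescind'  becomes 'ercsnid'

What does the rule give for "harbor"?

ahbrro

Rule — swap each adjacent pair of characters (1↔2, 3↔4, ...).
Doing the same to "harbor": "ahbrro".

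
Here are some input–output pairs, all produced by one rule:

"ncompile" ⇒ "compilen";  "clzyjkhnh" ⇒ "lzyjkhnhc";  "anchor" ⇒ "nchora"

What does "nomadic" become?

omadicn

The transformation: move the first character to the end.
Doing the same to "nomadic": "omadicn".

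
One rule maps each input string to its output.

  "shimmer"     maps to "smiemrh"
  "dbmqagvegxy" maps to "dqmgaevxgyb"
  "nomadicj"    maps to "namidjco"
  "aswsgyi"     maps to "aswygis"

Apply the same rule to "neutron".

ntuorne

Looking at the pairs, the operation is to swap each adjacent pair of characters (1↔2, 3↔4, ...), then move the first character to the end.
Starting from "neutron": after the first operation, "entuorn"; after the second, "ntuorne".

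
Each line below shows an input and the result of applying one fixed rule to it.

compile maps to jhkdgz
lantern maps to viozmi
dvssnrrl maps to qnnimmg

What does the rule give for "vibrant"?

The rule is to shift every letter 5 places backward in the alphabet (wrapping around), then delete the first character.
Working it through for "vibrant": intermediate "qdwmvio", final "dwmvio".

dwmvio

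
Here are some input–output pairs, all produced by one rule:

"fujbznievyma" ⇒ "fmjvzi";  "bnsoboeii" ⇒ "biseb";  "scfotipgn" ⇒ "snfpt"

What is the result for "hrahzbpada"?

The transformation: keep every other character starting from the first (positions 1st, 3rd, 5th, ...), then take characters alternately from the front and the back (1st, last, 2nd, 2nd-last, ...).
Applying both steps to "hrahzbpada": "hazpd", then "hdapz".

hdapz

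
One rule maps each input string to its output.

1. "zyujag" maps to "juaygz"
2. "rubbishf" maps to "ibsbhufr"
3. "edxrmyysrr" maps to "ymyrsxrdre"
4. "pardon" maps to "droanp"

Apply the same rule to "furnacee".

ancreuef

What's happening: swap the front and back halves of the string, then take characters alternately from the front and the back (1st, last, 2nd, 2nd-last, ...).
For "furnacee", step one produces "aceefurn"; step two turns that into "ancreuef".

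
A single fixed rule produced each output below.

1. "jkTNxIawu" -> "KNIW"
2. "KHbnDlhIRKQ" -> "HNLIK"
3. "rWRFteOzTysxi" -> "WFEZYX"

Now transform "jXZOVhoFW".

XOHF

What's happening: keep every other character starting from the second (positions 2nd, 4th, 6th, ...), then convert every letter to uppercase.
Applying both steps to "jXZOVhoFW": "XOhF", then "XOHF".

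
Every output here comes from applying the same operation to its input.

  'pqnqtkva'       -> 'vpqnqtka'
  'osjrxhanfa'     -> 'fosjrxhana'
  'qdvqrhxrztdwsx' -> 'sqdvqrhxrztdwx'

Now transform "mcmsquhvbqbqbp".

bmcmsquhvbqbqp

Looking at the pairs, the operation is to move the last character to the front, then swap the first and last characters.
For "mcmsquhvbqbqbp", step one produces "pmcmsquhvbqbqb"; step two turns that into "bmcmsquhvbqbqp".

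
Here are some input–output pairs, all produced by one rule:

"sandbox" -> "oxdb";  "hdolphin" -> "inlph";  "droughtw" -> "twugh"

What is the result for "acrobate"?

teoba

In each case the input is transformed by: delete the first 3 characters, then move the last 2 characters to the front (rotate right by 2).
Working it through for "acrobate": intermediate "obate", final "teoba".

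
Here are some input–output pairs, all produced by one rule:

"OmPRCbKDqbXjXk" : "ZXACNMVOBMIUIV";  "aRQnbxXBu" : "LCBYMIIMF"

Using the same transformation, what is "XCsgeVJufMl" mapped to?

INDRPGUFQXW

The transformation: shift every letter 11 places forward in the alphabet (wrapping around), then convert every letter to uppercase.
Working it through for "XCsgeVJufMl": intermediate "INdrpGUfqXw", final "INDRPGUFQXW".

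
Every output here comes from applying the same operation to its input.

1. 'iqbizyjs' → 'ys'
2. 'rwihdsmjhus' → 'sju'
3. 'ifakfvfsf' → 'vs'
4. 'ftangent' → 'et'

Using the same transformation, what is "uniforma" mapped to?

Looking at the pairs, the operation is to keep every other character starting from the second (positions 2nd, 4th, 6th, ...), then delete the first 2 characters.
On "uniforma" that produces "ra".

ra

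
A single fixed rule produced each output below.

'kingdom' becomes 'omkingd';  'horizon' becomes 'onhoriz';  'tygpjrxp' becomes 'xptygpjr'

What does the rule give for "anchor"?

The transformation: move the last 2 characters to the front (rotate right by 2).
For "anchor" the result is "oranch".

oranch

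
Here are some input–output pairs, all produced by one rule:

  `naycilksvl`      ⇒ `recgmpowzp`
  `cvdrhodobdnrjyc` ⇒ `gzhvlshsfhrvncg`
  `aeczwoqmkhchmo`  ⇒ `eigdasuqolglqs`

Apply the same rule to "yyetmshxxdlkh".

Each output is the input with this applied: shift every letter 4 places forward in the alphabet (wrapping around).
For "yyetmshxxdlkh" the result is "ccixqwlbbhpol".

ccixqwlbbhpol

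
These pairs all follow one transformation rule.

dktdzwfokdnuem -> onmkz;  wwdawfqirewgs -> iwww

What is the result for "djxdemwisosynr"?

isrje

What's happening: keep one character in every 3, starting at position 2 (positions 2nd, 5th, 8th, ...), then move the first 2 characters to the end (rotate left by 2).
"djxdemwisosynr" → "isrje".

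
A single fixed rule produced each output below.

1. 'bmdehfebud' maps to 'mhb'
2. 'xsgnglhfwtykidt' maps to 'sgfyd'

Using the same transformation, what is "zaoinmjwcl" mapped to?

anw

The rule is to keep one character in every 3, starting at position 2 (positions 2nd, 5th, 8th, ...).
For "zaoinmjwcl" the result is "anw".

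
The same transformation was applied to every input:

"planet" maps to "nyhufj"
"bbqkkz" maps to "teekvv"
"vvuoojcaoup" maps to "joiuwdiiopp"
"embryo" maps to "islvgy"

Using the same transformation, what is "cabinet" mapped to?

nyhcvuw

In each case the input is transformed by: shift every letter 6 places backward in the alphabet (wrapping around), then reverse the string.
Starting from "cabinet": after the first operation, "wuvchyn"; after the second, "nyhcvuw".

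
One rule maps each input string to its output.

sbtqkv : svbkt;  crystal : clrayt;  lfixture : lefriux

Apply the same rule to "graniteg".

ggreatn

Looking at the pairs, the operation is to take characters alternately from the front and the back (1st, last, 2nd, 2nd-last, ...), then delete the last character.
Applying both steps to "graniteg": "ggreatni", then "ggreatn".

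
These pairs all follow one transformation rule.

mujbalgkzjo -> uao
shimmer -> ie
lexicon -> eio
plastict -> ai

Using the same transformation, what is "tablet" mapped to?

ae

In each case the input is transformed by: keep only the vowels.
On "tablet" that produces "ae".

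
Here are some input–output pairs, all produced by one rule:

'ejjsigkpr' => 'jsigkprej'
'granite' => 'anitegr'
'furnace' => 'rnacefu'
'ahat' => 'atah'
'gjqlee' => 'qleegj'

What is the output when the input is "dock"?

The rule is to move the first 2 characters to the end (rotate left by 2).
"dock" → "ckdo".

ckdo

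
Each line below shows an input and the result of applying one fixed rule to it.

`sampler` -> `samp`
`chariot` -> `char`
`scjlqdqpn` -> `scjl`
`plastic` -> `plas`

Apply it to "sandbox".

sand

What's happening: keep only the first 4 characters.
"sandbox" → "sand".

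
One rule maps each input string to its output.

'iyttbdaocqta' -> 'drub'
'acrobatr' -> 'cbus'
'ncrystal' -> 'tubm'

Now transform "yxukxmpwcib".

xdjc

Looking at the pairs, the operation is to shift every letter 1 place forward in the alphabet (wrapping around), then keep only the last 4 characters.
"yxukxmpwcib" → "zyvlynqxdjc" → "xdjc".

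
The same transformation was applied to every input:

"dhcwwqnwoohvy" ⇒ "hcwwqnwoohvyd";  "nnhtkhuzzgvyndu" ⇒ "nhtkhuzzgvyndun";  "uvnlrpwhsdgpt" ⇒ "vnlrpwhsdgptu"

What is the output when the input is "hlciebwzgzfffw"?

lciebwzgzfffwh

In each case the input is transformed by: move the first character to the end.
On "hlciebwzgzfffw" that produces "lciebwzgzfffwh".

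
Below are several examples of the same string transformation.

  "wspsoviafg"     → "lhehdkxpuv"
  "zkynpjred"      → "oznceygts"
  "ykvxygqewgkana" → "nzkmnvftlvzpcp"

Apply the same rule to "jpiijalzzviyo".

yexxypaookxnd

What's happening: shift every letter 11 places backward in the alphabet (wrapping around).
"jpiijalzzviyo" → "yexxypaookxnd".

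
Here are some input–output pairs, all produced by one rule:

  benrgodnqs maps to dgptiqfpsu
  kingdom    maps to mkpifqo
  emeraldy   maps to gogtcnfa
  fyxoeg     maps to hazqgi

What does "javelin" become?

What's happening: shift every letter 2 places forward in the alphabet (wrapping around).
For "javelin" the result is "lcxgnkp".

lcxgnkp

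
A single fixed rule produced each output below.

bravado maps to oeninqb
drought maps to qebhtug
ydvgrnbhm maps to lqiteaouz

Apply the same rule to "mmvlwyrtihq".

In each case the input is transformed by: shift every letter 13 places forward in the alphabet (wrapping around) — i.e. ROT13.
Applying that to "mmvlwyrtihq" gives "zziyjlegvud".

zziyjlegvud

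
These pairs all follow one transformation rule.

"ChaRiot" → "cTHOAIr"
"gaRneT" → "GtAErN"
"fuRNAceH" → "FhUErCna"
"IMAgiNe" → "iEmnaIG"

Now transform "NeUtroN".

nnEOuRT

Rule — take characters alternately from the front and the back (1st, last, 2nd, 2nd-last, ...), then flip the case of every letter.
On "NeUtroN": the first step gives "NNeoUrt", and the second then gives "nnEOuRT".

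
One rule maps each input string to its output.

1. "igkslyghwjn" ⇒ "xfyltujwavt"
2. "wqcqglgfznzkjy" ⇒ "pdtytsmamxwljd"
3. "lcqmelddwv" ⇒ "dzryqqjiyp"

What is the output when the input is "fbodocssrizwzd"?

Each output is the input with this applied: move the first 2 characters to the end (rotate left by 2), then shift every letter 13 places forward in the alphabet (wrapping around) — i.e. ROT13.
"fbodocssrizwzd" → "odocssrizwzdfb" → "bqbpffevmjmqso".
(Check on "wqcqglgfznzkjy": → "cqglgfznzkjywq" → "pdtytsmamxwljd" ✓)

bqbpffevmjmqso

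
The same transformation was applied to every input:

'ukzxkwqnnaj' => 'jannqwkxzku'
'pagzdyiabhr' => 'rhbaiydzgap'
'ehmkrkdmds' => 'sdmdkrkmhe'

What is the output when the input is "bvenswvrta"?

atrvwsnevb

In each case the input is transformed by: reverse the string.
Doing the same to "bvenswvrta": "atrvwsnevb".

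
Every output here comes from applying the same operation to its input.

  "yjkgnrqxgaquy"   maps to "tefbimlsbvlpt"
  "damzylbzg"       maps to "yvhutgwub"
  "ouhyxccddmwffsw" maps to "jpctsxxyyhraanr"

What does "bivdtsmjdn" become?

Looking at the pairs, the operation is to shift every letter 5 places backward in the alphabet (wrapping around).
Doing the same to "bivdtsmjdn": "wdqyonheyi".

wdqyonheyi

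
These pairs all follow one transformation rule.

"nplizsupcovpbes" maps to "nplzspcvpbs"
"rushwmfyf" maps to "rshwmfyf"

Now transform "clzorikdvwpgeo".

clzrkdvwpg

Each output is the input with this applied: remove every vowel.
So "clzorikdvwpgeo" becomes "clzrkdvwpg".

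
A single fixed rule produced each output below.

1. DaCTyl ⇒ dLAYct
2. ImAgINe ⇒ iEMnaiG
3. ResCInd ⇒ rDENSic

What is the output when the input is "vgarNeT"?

Each output is the input with this applied: flip the case of every letter, then take characters alternately from the front and the back (1st, last, 2nd, 2nd-last, ...).
"vgarNeT" → "VGARnEt" → "VtGEAnR".

VtGEAnR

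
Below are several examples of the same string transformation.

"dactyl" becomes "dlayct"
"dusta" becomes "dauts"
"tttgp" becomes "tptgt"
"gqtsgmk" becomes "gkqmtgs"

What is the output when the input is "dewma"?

daemw

In each case the input is transformed by: take characters alternately from the front and the back (1st, last, 2nd, 2nd-last, ...).
Doing the same to "dewma": "daemw".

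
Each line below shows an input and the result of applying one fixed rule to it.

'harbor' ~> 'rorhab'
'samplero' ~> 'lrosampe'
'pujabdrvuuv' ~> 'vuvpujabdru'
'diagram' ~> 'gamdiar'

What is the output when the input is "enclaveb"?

In each case the input is transformed by: move the last 3 characters to the front (rotate right by 3), then swap the first and last characters.
On "enclaveb": the first step gives "vebencla", and the second then gives "aebenclv".

aebenclv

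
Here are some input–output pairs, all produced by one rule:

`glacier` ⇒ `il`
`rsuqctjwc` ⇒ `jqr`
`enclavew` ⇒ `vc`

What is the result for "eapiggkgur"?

The rule is to reverse the string, then keep one character in every 3, starting at position 3 (positions 3rd, 6th, 9th, ...).
Working it through for "eapiggkgur": intermediate "rugkggipae", final "gga".

gga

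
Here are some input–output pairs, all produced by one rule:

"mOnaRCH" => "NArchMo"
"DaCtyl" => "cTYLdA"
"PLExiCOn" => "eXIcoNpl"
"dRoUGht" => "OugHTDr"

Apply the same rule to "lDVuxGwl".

vUXgWLLd

Looking at the pairs, the operation is to move the first 2 characters to the end (rotate left by 2), then flip the case of every letter.
Applying both steps to "lDVuxGwl": "VuxGwllD", then "vUXgWLLd".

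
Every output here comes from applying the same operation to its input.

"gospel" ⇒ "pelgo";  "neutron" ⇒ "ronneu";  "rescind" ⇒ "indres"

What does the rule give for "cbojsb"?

jsbcb

The transformation: move the last 3 characters to the front (rotate right by 3), then delete the last character.
Applying that to "cbojsb" gives "jsbcb".
(Check on "gospel": → "pelgos" → "pelgo" ✓)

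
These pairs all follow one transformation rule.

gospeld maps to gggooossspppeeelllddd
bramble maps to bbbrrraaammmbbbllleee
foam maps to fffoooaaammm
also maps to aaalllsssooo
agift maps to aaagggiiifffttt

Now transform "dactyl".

In each case the input is transformed by: repeat every character 3 times.
Applying that to "dactyl" gives "dddaaaccctttyyylll".

dddaaaccctttyyylll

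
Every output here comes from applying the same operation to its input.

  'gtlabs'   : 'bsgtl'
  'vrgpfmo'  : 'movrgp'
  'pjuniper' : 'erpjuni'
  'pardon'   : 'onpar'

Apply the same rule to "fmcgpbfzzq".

zqfmcgpbf

The pattern: move the last 2 characters to the front (rotate right by 2), then delete the last character.
"fmcgpbfzzq" → "zqfmcgpbfz" → "zqfmcgpbf".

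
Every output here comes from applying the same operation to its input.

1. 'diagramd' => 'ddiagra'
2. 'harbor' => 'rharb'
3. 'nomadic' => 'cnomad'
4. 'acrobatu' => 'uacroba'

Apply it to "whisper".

rwhisp

Rule — move the last character to the front, then delete the last character.
For "whisper", step one produces "rwhispe"; step two turns that into "rwhisp".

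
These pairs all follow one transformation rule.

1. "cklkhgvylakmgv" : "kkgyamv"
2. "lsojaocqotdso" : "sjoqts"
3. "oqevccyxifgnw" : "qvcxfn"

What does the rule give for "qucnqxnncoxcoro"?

The transformation: keep every other character starting from the second (positions 2nd, 4th, 6th, ...).
So "qucnqxnncoxcoro" becomes "unxnocr".

unxnocr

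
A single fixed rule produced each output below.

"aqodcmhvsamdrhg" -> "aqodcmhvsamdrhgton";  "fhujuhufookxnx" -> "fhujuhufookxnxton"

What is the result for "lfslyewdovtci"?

lfslyewdovtciton

In each case the input is transformed by: append "ton".
On "lfslyewdovtci" that produces "lfslyewdovtciton".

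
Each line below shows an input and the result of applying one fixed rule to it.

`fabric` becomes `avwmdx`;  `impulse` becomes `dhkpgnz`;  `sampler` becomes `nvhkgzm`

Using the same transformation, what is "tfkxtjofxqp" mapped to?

oafsoejaslk

What's happening: shift every letter 5 places backward in the alphabet (wrapping around).
For "tfkxtjofxqp" the result is "oafsoejaslk".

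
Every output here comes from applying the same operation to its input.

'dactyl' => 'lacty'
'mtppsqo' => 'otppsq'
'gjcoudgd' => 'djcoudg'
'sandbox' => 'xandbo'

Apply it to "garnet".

Each output is the input with this applied: delete the first character, then move the last character to the front.
Doing the same to "garnet": "tarne".

tarne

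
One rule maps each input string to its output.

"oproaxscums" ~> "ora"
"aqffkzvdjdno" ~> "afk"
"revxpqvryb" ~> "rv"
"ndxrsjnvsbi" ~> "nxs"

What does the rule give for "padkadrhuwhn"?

pda

What's happening: keep every other character starting from the first (positions 1st, 3rd, 5th, ...), then delete the last 3 characters.
Starting from "padkadrhuwhn": after the first operation, "pdaruh"; after the second, "pda".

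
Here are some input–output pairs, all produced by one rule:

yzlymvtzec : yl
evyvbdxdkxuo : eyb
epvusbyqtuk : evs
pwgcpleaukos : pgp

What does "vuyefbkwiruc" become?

What's happening: keep every other character starting from the first (positions 1st, 3rd, 5th, ...), then delete the last 3 characters.
"vuyefbkwiruc" → "vyfkiu" → "vyf".

vyf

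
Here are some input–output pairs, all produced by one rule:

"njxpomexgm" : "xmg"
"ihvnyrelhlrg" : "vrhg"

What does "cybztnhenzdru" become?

bnnr

The rule is to keep one character in every 3, starting at position 3 (positions 3rd, 6th, 9th, ...).
For "cybztnhenzdru" the result is "bnnr".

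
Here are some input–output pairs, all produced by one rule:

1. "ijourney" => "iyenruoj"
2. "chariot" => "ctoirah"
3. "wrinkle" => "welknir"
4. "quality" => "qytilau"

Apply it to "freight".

fthgier

In each case the input is transformed by: reverse the string, then move the last character to the front.
"freight" → "thgierf" → "fthgier".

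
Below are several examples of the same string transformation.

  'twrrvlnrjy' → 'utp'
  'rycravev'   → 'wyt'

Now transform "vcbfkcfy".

Rule — keep one character in every 3, starting at position 2 (positions 2nd, 5th, 8th, ...), then shift every letter 2 places backward in the alphabet (wrapping around).
For "vcbfkcfy", step one produces "cky"; step two turns that into "aiw".

aiw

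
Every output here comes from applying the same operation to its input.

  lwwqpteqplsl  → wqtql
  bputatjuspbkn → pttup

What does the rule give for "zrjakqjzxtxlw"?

The transformation: delete the last 2 characters, then keep every other character starting from the second (positions 2nd, 4th, 6th, ...).
Applying both steps to "zrjakqjzxtxlw": "zrjakqjzxtx", then "raqzt".

raqzt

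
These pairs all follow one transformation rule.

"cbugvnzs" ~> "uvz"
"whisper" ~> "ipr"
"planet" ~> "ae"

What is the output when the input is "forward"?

Rule — delete the first character, then keep every other character starting from the second (positions 2nd, 4th, 6th, ...).
Starting from "forward": after the first operation, "orward"; after the second, "rad".

rad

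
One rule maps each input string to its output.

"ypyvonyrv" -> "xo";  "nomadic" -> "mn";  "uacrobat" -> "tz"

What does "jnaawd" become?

im

What's happening: shift every letter 1 place backward in the alphabet (wrapping around), then keep only the first 2 characters.
Starting from "jnaawd": after the first operation, "imzzvc"; after the second, "im".
(Check on "nomadic": → "mnlzchb" → "mn" ✓)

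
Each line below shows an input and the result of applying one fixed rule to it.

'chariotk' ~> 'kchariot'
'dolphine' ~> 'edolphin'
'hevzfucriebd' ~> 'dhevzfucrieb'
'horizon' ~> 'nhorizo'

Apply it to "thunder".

rthunde

Looking at the pairs, the operation is to move the last character to the front.
"thunder" → "rthunde".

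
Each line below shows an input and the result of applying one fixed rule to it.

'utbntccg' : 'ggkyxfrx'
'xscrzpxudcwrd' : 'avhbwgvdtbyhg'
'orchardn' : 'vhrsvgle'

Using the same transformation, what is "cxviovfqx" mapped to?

What's happening: move the last 3 characters to the front (rotate right by 3), then shift every letter 4 places forward in the alphabet (wrapping around).
For "cxviovfqx", step one produces "fqxcxviov"; step two turns that into "jubgbzmsz".

jubgbzmsz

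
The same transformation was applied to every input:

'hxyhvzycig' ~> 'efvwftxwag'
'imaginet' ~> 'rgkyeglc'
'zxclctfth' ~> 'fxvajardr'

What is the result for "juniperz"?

Each output is the input with this applied: move the last character to the front, then shift every letter 2 places backward in the alphabet (wrapping around).
For "juniperz", step one produces "zjuniper"; step two turns that into "xhslgncp".

xhslgncp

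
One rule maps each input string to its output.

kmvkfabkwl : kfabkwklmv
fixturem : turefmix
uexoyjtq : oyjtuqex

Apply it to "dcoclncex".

Looking at the pairs, the operation is to swap the first and last characters, then move the first 3 characters to the end (rotate left by 3).
Starting from "dcoclncex": after the first operation, "xcoclnced"; after the second, "clncedxco".

clncedxco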